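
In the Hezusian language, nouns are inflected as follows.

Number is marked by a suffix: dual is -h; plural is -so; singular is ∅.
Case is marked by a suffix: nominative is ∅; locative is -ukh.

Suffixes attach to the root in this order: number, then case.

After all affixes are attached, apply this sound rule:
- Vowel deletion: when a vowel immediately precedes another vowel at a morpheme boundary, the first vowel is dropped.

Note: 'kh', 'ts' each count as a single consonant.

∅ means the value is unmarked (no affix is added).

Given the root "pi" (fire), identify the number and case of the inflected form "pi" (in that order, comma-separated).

singular, nominative

Segment: pi.
number: ∅ → singular.
case: ∅ → nominative.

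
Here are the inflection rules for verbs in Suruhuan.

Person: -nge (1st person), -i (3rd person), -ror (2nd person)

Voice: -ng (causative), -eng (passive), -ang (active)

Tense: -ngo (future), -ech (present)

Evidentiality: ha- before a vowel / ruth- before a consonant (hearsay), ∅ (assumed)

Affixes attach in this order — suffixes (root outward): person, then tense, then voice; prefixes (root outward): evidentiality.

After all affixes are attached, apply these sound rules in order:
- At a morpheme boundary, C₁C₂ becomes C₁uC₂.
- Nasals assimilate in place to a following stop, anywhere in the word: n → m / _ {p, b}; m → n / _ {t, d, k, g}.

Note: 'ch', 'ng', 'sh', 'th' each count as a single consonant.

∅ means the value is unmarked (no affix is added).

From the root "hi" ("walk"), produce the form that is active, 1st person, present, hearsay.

Attach person 1st person -nge → hinge.
Attach tense present -ech → hingeech.
Attach voice active -ang → hingeechang.
Attach evidentiality hearsay ruth- (before consonant 'h') → ruthhingeechang.
Apply epenthesis: ruthhingeechang → ruthuhingeechang.
Nasal assimilation: no change.

ruthuhingeechang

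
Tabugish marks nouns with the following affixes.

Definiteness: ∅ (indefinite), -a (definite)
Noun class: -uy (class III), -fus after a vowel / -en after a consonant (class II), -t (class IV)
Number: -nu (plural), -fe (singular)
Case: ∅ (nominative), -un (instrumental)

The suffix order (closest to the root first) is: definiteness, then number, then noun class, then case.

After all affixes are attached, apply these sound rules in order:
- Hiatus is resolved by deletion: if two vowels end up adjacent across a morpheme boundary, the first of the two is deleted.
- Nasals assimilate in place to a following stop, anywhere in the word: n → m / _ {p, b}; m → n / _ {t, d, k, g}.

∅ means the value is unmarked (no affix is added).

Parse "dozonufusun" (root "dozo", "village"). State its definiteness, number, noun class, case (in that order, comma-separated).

indefinite, plural, class II, instrumental

Segment: dozo-nu-fus-un.
definiteness: ∅ → indefinite.
number: -nu → plural.
noun class: -fus/en → class II.
case: -un → instrumental.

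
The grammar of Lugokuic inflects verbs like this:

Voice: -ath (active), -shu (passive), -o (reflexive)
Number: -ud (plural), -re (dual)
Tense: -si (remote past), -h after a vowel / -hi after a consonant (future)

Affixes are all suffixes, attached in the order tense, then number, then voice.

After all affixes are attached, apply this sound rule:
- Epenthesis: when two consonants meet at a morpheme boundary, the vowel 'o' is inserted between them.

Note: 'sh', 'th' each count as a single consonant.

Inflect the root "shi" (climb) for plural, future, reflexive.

Attach tense future -h (after vowel 'i') → shih.
Attach number plural -ud → shihud.
Attach voice reflexive -o → shihudo.
Epenthesis: no change.

shihudo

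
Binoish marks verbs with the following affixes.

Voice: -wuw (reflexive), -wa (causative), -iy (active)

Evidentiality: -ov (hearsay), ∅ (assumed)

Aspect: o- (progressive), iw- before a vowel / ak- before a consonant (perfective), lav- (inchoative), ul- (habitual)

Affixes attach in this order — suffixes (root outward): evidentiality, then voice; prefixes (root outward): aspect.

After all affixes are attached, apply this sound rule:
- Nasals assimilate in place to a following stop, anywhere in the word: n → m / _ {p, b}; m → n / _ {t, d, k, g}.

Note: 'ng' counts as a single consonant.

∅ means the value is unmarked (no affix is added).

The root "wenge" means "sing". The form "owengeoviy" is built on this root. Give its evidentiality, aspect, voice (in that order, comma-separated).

Segment: o-wenge-ov-iy.
evidentiality: -ov → hearsay.
aspect: o- → progressive.
voice: -iy → active.

hearsay, progressive, active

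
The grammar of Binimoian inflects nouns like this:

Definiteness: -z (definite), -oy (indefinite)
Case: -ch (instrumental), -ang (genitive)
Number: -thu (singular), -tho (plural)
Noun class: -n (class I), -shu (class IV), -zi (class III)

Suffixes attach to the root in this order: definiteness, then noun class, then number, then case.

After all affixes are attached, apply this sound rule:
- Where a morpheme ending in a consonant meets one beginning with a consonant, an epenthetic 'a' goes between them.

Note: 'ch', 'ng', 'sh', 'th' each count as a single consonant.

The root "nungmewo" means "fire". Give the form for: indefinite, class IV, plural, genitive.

nungmewooyashuthoang

Attach definiteness indefinite -oy → nungmewooy.
Attach noun class class IV -shu → nungmewooyshu.
Attach number plural -tho → nungmewooyshutho.
Attach case genitive -ang → nungmewooyshuthoang.
Apply epenthesis: nungmewooyshuthoang → nungmewooyashuthoang.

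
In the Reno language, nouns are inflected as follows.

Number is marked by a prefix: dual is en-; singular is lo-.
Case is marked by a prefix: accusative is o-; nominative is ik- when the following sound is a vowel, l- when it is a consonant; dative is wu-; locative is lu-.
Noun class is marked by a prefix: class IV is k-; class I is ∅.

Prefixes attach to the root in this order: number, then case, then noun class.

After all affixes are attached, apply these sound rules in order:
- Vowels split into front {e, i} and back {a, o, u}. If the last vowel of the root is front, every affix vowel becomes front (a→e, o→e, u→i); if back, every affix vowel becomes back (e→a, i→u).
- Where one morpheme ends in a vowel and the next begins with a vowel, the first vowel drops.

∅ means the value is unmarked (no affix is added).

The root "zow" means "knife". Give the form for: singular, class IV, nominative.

Attach number singular lo- → lozow.
Attach case nominative l- (before consonant 'l') → llozow.
Attach noun class class IV k- → kllozow.
Vowel harmony: no change.
Vowel deletion: no change.

kllozow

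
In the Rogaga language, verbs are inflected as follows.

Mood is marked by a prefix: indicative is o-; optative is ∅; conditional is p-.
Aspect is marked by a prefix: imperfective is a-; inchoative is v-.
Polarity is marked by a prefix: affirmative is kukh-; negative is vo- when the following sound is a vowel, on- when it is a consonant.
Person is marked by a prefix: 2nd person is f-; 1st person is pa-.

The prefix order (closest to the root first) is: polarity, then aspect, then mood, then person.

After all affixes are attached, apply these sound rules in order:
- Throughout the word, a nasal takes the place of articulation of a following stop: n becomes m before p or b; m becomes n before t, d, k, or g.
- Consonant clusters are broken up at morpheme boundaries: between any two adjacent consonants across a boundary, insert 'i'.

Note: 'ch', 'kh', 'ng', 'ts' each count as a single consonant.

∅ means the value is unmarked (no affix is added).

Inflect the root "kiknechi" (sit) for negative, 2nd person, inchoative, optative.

Attach polarity negative on- (before consonant 'k') → onkiknechi.
Attach aspect inchoative v- → vonkiknechi.
mood = optative: zero marking, form stays vonkiknechi.
Attach person 2nd person f- → fvonkiknechi.
Nasal assimilation: no change.
Apply epenthesis: fvonkiknechi → fivonikiknechi.

fivonikiknechi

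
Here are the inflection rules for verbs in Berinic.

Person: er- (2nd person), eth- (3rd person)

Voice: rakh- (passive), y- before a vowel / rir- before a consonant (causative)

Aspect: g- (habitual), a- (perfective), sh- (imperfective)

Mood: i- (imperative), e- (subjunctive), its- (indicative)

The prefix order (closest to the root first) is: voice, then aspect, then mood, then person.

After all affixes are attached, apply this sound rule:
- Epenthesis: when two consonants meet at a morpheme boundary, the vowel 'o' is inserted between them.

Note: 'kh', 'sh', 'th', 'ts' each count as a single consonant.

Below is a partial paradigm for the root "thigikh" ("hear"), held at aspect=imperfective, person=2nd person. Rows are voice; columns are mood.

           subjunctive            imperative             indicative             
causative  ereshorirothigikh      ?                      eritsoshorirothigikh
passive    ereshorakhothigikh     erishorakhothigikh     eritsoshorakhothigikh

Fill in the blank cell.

erishorirothigikh

Attach voice causative rir- (before consonant 'th') → rirthigikh.
Attach aspect imperfective sh- → shrirthigikh.
Attach mood imperative i- → ishrirthigikh.
Attach person 2nd person er- → erishrirthigikh.
Apply epenthesis: erishrirthigikh → erishorirothigikh.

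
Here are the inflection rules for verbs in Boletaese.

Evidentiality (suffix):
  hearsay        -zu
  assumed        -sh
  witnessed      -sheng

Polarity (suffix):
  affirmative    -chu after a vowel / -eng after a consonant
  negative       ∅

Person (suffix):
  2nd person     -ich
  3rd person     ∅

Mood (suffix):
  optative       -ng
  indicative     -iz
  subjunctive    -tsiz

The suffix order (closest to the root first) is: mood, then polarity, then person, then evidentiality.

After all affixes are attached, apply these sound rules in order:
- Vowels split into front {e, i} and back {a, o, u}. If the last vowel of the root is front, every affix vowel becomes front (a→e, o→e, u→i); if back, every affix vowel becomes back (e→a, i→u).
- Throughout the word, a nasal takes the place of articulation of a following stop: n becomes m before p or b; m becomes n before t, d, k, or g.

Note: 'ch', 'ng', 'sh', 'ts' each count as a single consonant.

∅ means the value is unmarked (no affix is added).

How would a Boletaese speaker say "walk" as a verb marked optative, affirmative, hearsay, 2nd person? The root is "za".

zanganguchzu

Attach mood optative -ng → zang.
Attach polarity affirmative -eng (after consonant 'ng') → zangeng.
Attach person 2nd person -ich → zangengich.
Attach evidentiality hearsay -zu → zangengichzu.
Apply vowel harmony: zangengichzu → zanganguchzu.
Nasal assimilation: no change.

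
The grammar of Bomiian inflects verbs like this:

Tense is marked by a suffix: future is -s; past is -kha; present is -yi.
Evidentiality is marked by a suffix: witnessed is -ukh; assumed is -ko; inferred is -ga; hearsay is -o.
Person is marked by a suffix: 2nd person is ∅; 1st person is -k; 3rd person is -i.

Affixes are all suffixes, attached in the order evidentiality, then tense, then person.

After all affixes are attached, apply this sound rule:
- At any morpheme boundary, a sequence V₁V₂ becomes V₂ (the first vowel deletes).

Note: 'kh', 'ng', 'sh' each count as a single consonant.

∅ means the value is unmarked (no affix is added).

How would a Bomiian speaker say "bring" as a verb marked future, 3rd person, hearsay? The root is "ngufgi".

ngufgosi

Attach evidentiality hearsay -o → ngufgio.
Attach tense future -s → ngufgios.
Attach person 3rd person -i → ngufgiosi.
Apply vowel deletion: ngufgiosi → ngufgosi.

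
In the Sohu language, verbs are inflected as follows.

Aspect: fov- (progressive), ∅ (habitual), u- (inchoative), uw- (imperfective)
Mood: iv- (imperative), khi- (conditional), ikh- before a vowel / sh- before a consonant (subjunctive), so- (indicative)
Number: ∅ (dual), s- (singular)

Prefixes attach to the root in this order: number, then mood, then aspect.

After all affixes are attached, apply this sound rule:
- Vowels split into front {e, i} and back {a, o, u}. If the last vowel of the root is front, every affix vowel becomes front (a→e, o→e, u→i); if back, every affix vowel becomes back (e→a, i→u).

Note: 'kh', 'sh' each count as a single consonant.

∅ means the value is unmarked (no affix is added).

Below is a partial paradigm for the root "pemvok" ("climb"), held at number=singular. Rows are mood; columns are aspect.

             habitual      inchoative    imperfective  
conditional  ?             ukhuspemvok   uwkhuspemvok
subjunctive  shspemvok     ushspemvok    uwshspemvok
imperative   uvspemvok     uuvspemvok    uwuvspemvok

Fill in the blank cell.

khuspemvok

Attach number singular s- → spemvok.
Attach mood conditional khi- → khispemvok.
aspect = habitual: zero marking, form stays khispemvok.
Apply vowel harmony: khispemvok → khuspemvok.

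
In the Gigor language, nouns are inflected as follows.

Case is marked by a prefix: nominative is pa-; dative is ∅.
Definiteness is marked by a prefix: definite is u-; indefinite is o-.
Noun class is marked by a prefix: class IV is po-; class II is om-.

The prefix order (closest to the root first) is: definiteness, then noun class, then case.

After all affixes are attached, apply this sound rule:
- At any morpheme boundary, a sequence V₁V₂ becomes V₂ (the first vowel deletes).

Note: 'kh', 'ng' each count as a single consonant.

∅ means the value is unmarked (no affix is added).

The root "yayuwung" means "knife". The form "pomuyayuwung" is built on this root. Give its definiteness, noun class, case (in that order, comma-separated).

Segment: pa-om-u-yayuwung.
definiteness: u- → definite.
noun class: om- → class II.
case: pa- → nominative.

definite, class II, nominative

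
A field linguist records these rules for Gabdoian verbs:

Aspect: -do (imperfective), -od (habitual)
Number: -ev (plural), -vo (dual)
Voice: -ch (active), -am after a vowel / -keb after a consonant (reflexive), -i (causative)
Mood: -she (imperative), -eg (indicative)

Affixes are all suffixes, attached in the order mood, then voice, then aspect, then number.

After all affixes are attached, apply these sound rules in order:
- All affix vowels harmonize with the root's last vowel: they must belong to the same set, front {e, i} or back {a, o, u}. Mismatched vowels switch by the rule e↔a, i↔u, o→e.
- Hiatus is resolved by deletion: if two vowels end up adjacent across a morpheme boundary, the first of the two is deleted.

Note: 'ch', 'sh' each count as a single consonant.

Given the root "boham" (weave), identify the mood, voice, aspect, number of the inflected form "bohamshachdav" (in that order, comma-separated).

imperative, active, imperfective, plural

Segment: boham-she-ch-do-ev.
mood: -she → imperative.
voice: -ch → active.
aspect: -do → imperfective.
number: -ev → plural.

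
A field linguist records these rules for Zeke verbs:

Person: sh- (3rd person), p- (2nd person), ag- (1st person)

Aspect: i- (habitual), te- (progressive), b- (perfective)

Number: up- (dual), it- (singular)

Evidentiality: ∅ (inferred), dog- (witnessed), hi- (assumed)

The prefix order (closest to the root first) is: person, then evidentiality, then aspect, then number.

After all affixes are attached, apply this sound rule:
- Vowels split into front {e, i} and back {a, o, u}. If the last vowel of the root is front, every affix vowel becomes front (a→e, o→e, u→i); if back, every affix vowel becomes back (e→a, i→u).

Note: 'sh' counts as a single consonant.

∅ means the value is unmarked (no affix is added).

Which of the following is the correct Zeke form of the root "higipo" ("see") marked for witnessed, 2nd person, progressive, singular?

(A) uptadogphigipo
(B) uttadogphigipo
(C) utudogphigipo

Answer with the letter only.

Attach person 2nd person p- → phigipo.
Attach evidentiality witnessed dog- → dogphigipo.
Attach aspect progressive te- → tedogphigipo.
Attach number singular it- → ittedogphigipo.
Apply vowel harmony: ittedogphigipo → uttadogphigipo.
So the correct form is uttadogphigipo, option (B).
(A) uptadogphigipo is wrong: it uses dual instead of singular for number.
(C) utudogphigipo is wrong: it uses habitual instead of progressive for aspect.

B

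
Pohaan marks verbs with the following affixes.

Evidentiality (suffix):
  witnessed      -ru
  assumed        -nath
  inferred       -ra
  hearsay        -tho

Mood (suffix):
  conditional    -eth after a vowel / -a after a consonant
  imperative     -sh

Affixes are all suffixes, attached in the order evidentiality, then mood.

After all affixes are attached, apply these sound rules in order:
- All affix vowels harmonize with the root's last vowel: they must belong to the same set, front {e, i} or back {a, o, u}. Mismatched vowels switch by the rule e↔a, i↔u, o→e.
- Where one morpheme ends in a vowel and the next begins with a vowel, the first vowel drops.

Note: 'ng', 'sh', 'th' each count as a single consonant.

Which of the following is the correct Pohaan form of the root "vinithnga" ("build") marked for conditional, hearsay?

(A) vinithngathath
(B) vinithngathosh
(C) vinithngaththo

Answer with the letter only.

Attach evidentiality hearsay -tho → vinithngatho.
Attach mood conditional -eth (after vowel 'o') → vinithngathoeth.
Apply vowel harmony: vinithngathoeth → vinithngathoath.
Apply vowel deletion: vinithngathoath → vinithngathath.
So the correct form is vinithngathath, option (A).
(B) vinithngathosh is wrong: it uses imperative instead of conditional for mood.
(C) vinithngaththo is wrong: it has the affixes in the wrong order.

A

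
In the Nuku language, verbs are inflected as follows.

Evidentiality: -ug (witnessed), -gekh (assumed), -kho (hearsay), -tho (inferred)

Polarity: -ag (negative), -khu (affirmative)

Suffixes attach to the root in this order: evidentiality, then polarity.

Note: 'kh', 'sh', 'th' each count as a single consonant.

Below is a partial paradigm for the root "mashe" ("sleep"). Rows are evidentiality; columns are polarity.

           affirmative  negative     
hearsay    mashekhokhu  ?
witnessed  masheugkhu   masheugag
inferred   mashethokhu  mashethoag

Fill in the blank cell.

mashekhoag

Attach evidentiality hearsay -kho → mashekho.
Attach polarity negative -ag → mashekhoag.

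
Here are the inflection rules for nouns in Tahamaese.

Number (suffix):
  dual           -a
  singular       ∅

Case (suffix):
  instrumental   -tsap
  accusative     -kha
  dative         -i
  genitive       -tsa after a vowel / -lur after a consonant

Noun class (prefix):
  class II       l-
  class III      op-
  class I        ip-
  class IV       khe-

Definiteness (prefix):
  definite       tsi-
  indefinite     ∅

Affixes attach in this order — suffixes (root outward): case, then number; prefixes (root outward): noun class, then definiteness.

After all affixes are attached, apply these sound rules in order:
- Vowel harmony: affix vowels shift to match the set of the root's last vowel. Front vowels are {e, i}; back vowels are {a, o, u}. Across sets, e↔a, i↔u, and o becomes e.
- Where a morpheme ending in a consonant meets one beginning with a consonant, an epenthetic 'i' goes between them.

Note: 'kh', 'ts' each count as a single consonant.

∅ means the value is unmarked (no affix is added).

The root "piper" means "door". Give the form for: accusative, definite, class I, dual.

Attach case accusative -kha → piperkha.
Attach number dual -a → piperkhaa.
Attach noun class class I ip- → ippiperkhaa.
Attach definiteness definite tsi- → tsiippiperkhaa.
Apply vowel harmony: tsiippiperkhaa → tsiippiperkhee.
Apply epenthesis: tsiippiperkhee → tsiipipiperikhee.

tsiipipiperikhee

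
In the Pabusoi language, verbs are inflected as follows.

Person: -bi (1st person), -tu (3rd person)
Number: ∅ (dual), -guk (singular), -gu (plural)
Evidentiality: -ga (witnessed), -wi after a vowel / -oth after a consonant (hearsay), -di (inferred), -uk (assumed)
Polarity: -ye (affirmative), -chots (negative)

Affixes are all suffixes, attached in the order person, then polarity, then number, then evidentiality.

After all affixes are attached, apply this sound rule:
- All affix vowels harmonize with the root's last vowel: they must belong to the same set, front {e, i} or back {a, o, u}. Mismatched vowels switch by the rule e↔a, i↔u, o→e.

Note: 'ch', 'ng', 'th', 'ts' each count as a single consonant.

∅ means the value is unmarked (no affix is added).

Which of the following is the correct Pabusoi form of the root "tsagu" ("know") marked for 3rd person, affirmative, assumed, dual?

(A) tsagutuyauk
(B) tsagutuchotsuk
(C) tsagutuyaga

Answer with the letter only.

Attach person 3rd person -tu → tsagutu.
Attach polarity affirmative -ye → tsagutuye.
number = dual: zero marking, form stays tsagutuye.
Attach evidentiality assumed -uk → tsagutuyeuk.
Apply vowel harmony: tsagutuyeuk → tsagutuyauk.
So the correct form is tsagutuyauk, option (A).
(C) tsagutuyaga is wrong: it uses witnessed instead of assumed for evidentiality.
(B) tsagutuchotsuk is wrong: it uses negative instead of affirmative for polarity.

A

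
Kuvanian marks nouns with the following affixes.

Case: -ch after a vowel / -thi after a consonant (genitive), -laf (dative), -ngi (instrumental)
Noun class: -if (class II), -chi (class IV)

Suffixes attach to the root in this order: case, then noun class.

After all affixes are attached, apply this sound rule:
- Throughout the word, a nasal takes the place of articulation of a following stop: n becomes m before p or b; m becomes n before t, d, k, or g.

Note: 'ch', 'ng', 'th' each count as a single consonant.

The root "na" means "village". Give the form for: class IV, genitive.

nachchi

Attach case genitive -ch (after vowel 'a') → nach.
Attach noun class class IV -chi → nachchi.
Nasal assimilation: no change.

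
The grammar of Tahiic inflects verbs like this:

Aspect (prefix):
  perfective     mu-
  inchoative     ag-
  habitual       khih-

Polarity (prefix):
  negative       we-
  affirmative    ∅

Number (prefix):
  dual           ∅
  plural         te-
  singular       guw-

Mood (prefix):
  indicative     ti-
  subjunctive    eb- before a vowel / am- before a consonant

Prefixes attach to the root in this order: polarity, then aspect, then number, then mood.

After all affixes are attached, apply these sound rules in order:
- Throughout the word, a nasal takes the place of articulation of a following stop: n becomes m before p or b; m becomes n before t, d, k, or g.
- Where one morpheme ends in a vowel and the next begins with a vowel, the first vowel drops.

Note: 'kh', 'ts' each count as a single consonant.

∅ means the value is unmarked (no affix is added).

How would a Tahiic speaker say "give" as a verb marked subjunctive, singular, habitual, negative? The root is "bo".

Attach polarity negative we- → webo.
Attach aspect habitual khih- → khihwebo.
Attach number singular guw- → guwkhihwebo.
Attach mood subjunctive am- (before consonant 'g') → amguwkhihwebo.
Apply nasal assimilation: amguwkhihwebo → anguwkhihwebo.
Vowel deletion: no change.

anguwkhihwebo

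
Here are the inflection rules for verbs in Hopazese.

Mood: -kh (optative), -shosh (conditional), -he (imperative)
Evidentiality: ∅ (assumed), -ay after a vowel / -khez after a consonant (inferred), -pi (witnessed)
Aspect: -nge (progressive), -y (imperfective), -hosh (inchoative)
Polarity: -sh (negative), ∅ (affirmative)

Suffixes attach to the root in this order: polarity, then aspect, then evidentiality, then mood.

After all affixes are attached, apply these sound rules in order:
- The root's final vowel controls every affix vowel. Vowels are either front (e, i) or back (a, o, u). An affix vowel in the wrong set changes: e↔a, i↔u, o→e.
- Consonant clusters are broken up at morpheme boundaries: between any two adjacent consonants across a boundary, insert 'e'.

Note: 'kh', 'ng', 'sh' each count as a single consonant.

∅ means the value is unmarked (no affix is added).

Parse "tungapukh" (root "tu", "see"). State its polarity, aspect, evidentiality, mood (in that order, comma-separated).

Segment: tu-nge-pi-kh.
polarity: ∅ → affirmative.
aspect: -nge → progressive.
evidentiality: -pi → witnessed.
mood: -kh → optative.

affirmative, progressive, witnessed, optative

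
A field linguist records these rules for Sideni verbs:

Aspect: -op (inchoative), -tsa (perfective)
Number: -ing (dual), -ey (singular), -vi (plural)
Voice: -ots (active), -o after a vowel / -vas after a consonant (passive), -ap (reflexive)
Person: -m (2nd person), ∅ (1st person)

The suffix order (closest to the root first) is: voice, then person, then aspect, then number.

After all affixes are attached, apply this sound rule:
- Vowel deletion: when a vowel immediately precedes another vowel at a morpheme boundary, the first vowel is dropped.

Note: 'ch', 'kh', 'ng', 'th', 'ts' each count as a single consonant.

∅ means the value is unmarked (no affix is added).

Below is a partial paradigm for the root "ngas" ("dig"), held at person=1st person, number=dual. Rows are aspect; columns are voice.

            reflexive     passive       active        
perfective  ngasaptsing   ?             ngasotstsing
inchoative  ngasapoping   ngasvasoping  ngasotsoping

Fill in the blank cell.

ngasvastsing

Attach voice passive -vas (after consonant 's') → ngasvas.
person = 1st person: zero marking, form stays ngasvas.
Attach aspect perfective -tsa → ngasvastsa.
Attach number dual -ing → ngasvastsaing.
Apply vowel deletion: ngasvastsaing → ngasvastsing.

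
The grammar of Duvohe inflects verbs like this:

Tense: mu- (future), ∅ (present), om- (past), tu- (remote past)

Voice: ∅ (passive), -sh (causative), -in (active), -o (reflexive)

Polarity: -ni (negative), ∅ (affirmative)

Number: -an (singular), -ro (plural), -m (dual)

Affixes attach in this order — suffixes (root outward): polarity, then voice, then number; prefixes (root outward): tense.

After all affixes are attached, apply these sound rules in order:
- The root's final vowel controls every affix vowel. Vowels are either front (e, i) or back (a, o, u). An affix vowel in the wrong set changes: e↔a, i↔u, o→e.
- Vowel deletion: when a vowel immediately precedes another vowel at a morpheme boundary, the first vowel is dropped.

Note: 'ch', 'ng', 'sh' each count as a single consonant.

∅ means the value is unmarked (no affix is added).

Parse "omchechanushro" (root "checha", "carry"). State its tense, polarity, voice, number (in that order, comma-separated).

Segment: om-checha-ni-sh-ro.
tense: om- → past.
polarity: -ni → negative.
voice: -sh → causative.
number: -ro → plural.

past, negative, causative, plural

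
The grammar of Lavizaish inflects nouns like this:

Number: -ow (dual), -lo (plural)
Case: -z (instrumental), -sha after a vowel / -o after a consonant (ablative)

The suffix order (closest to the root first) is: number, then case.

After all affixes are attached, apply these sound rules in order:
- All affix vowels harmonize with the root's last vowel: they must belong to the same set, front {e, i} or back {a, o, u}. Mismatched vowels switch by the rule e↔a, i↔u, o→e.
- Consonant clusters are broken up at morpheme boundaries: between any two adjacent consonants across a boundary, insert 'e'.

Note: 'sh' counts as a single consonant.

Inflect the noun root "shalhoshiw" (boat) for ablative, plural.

shalhoshiweleshe

Attach number plural -lo → shalhoshiwlo.
Attach case ablative -sha (after vowel 'o') → shalhoshiwlosha.
Apply vowel harmony: shalhoshiwlosha → shalhoshiwleshe.
Apply epenthesis: shalhoshiwleshe → shalhoshiweleshe.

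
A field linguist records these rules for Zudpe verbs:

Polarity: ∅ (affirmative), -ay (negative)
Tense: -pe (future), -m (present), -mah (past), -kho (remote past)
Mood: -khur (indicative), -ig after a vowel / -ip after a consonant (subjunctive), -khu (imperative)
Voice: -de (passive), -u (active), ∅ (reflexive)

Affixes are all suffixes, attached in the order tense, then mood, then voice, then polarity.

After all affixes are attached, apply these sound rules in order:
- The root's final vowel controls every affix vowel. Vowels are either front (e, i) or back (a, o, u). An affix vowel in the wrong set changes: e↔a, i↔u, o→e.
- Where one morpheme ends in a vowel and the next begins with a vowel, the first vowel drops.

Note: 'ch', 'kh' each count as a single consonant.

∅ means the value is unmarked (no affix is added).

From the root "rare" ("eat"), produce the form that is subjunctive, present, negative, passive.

raremipdey

Attach tense present -m → rarem.
Attach mood subjunctive -ip (after consonant 'm') → raremip.
Attach voice passive -de → raremipde.
Attach polarity negative -ay → raremipdeay.
Apply vowel harmony: raremipdeay → raremipdeey.
Apply vowel deletion: raremipdeey → raremipdey.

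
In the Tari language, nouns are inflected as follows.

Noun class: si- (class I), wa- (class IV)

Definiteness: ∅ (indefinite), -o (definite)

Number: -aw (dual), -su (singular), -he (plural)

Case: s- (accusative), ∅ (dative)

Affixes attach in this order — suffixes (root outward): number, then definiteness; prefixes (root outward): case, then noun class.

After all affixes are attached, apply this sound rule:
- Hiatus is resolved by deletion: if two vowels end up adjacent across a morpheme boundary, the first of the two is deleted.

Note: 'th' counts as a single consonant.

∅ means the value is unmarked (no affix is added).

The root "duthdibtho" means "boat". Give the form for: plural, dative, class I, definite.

Attach number plural -he → duthdibthohe.
case = dative: zero marking, form stays duthdibthohe.
Attach noun class class I si- → siduthdibthohe.
Attach definiteness definite -o → siduthdibthoheo.
Apply vowel deletion: siduthdibthoheo → siduthdibthoho.

siduthdibthoho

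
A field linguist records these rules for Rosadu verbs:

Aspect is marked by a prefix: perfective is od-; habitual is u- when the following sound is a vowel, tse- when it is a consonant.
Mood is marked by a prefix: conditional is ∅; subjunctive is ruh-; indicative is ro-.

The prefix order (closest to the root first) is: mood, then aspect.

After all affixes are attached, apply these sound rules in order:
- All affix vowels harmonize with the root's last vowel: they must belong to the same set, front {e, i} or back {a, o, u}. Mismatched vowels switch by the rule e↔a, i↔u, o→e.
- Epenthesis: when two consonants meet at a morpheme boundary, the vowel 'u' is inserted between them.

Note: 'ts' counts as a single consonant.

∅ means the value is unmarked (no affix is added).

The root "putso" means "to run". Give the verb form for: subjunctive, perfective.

oduruhuputso

Attach mood subjunctive ruh- → ruhputso.
Attach aspect perfective od- → odruhputso.
Vowel harmony: no change.
Apply epenthesis: odruhputso → oduruhuputso.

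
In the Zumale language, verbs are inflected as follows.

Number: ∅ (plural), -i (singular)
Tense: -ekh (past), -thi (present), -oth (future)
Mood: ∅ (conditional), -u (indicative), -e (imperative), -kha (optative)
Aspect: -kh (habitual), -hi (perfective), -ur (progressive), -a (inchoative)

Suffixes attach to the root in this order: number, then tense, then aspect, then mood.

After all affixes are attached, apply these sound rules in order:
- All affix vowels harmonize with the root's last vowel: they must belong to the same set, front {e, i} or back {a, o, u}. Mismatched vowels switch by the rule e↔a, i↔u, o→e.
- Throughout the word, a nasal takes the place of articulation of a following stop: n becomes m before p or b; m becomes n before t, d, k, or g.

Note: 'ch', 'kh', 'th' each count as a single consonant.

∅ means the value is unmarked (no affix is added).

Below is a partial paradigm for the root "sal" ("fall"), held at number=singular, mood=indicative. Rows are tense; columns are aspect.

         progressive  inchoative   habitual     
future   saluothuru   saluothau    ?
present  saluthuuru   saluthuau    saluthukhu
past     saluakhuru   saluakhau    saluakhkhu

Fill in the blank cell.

Attach number singular -i → sali.
Attach tense future -oth → salioth.
Attach aspect habitual -kh → saliothkh.
Attach mood indicative -u → saliothkhu.
Apply vowel harmony: saliothkhu → saluothkhu.
Nasal assimilation: no change.

saluothkhu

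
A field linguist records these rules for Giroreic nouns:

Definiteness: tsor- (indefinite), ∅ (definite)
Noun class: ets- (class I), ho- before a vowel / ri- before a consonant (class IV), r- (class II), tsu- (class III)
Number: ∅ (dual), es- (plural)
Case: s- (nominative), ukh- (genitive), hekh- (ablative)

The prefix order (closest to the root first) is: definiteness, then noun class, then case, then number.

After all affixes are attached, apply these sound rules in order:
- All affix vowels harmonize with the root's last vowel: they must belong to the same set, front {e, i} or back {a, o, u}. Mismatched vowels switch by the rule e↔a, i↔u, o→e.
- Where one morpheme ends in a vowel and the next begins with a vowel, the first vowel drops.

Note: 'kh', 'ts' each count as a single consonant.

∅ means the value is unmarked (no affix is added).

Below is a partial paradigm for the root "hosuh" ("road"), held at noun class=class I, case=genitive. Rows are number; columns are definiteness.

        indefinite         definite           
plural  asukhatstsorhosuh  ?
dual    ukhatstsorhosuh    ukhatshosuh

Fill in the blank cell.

definiteness = definite: zero marking, form stays hosuh.
Attach noun class class I ets- → etshosuh.
Attach case genitive ukh- → ukhetshosuh.
Attach number plural es- → esukhetshosuh.
Apply vowel harmony: esukhetshosuh → asukhatshosuh.
Vowel deletion: no change.

asukhatshosuh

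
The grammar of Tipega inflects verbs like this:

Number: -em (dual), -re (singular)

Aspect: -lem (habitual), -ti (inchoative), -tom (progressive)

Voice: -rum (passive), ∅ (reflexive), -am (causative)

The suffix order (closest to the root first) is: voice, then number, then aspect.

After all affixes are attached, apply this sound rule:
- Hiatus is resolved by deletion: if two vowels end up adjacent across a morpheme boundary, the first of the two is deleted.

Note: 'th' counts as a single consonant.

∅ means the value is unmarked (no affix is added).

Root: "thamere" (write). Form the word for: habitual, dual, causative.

thameramemlem

Attach voice causative -am → thameream.
Attach number dual -em → thamereamem.
Attach aspect habitual -lem → thamereamemlem.
Apply vowel deletion: thamereamemlem → thameramemlem.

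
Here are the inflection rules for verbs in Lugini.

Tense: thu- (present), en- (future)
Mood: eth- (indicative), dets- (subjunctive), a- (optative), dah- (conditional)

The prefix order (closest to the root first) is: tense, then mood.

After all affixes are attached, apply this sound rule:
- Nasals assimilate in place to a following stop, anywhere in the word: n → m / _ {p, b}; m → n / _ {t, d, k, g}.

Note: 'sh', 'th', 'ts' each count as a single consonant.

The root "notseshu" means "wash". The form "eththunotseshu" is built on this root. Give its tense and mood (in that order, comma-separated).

present, indicative

Segment: eth-thu-notseshu.
tense: thu- → present.
mood: eth- → indicative.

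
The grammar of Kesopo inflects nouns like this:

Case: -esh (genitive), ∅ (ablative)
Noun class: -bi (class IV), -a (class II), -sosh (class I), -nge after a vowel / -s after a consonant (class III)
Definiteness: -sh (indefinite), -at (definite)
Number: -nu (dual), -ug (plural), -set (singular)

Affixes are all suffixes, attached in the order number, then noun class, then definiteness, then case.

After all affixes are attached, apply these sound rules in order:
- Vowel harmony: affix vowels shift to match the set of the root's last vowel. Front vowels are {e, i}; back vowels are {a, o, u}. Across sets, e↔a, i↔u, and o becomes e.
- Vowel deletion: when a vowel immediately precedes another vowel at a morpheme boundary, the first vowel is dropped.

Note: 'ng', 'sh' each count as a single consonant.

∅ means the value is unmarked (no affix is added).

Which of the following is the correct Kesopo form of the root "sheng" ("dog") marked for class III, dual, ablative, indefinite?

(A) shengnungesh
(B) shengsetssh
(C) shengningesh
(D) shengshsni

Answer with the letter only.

Attach number dual -nu → shengnu.
Attach noun class class III -nge (after vowel 'u') → shengnunge.
Attach definiteness indefinite -sh → shengnungesh.
case = ablative: zero marking, form stays shengnungesh.
Apply vowel harmony: shengnungesh → shengningesh.
Vowel deletion: no change.
So the correct form is shengningesh, option (C).
(D) shengshsni is wrong: it has the affixes in the wrong order.
(A) shengnungesh is wrong: it fails to apply the sound rule(s).
(B) shengsetssh is wrong: it uses singular instead of dual for number.

C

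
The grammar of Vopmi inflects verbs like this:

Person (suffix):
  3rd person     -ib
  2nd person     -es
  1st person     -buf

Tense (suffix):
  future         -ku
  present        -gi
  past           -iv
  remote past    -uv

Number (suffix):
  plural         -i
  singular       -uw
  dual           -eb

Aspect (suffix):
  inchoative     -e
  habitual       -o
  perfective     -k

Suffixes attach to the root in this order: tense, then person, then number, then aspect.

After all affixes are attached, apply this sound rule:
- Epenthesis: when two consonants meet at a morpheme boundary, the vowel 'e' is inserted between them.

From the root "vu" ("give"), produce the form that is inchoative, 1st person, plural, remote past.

Attach tense remote past -uv → vuuv.
Attach person 1st person -buf → vuuvbuf.
Attach number plural -i → vuuvbufi.
Attach aspect inchoative -e → vuuvbufie.
Apply epenthesis: vuuvbufie → vuuvebufie.

vuuvebufie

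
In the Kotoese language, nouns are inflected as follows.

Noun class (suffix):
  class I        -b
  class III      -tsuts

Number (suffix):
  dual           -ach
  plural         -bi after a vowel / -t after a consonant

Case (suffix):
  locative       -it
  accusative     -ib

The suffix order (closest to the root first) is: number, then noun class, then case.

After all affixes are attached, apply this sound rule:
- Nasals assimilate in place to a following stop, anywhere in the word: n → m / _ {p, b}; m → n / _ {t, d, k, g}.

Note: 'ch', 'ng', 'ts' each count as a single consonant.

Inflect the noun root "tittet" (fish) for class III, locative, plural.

tittetttsutsit

Attach number plural -t (after consonant 't') → tittett.
Attach noun class class III -tsuts → tittetttsuts.
Attach case locative -it → tittetttsutsit.
Nasal assimilation: no change.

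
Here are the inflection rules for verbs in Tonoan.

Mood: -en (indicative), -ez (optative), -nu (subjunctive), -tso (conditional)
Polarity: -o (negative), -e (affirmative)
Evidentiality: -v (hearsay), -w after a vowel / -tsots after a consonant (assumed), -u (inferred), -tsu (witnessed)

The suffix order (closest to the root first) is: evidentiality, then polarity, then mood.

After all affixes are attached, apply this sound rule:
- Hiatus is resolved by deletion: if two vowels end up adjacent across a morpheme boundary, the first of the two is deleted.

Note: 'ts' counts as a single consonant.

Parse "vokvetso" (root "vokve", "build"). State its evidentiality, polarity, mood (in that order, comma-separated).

inferred, affirmative, conditional

Segment: vokve-u-e-tso.
evidentiality: -u → inferred.
polarity: -e → affirmative.
mood: -tso → conditional.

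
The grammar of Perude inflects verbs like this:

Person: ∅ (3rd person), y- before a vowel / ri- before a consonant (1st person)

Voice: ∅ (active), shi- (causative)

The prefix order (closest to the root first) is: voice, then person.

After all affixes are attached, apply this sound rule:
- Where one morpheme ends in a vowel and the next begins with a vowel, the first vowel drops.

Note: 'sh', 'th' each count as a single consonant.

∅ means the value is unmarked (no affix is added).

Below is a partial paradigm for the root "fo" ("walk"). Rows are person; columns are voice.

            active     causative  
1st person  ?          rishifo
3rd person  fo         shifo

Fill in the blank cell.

voice = active: zero marking, form stays fo.
Attach person 1st person ri- (before consonant 'f') → rifo.
Vowel deletion: no change.

rifo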